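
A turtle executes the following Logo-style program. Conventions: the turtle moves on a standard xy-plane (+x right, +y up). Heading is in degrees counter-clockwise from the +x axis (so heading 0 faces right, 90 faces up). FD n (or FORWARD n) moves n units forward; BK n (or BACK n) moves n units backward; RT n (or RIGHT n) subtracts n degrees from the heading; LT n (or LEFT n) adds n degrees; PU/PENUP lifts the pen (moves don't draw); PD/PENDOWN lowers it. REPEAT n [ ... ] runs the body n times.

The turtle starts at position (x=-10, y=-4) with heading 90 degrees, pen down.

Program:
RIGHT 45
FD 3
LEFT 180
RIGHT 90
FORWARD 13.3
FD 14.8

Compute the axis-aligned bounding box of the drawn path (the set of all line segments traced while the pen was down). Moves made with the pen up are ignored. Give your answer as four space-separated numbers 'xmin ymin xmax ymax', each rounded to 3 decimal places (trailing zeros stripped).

Executing turtle program step by step:
Start: pos=(-10,-4), heading=90, pen down
RT 45: heading 90 -> 45
FD 3: (-10,-4) -> (-7.879,-1.879) [heading=45, draw]
LT 180: heading 45 -> 225
RT 90: heading 225 -> 135
FD 13.3: (-7.879,-1.879) -> (-17.283,7.526) [heading=135, draw]
FD 14.8: (-17.283,7.526) -> (-27.748,17.991) [heading=135, draw]
Final: pos=(-27.748,17.991), heading=135, 3 segment(s) drawn

Segment endpoints: x in {-27.748, -17.283, -10, -7.879}, y in {-4, -1.879, 7.526, 17.991}
xmin=-27.748, ymin=-4, xmax=-7.879, ymax=17.991

Answer: -27.748 -4 -7.879 17.991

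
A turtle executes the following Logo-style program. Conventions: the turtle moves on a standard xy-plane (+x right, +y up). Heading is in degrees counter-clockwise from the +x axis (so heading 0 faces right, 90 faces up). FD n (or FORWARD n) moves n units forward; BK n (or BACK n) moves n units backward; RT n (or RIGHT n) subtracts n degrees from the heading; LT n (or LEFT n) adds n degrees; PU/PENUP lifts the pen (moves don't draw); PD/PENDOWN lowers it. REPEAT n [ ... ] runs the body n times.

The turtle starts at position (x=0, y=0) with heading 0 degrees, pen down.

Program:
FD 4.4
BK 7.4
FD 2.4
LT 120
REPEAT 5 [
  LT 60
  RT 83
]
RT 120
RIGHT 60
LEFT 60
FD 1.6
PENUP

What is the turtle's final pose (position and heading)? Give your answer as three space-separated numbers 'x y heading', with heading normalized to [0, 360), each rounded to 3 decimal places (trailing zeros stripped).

Answer: -1.276 -1.45 245

Derivation:
Executing turtle program step by step:
Start: pos=(0,0), heading=0, pen down
FD 4.4: (0,0) -> (4.4,0) [heading=0, draw]
BK 7.4: (4.4,0) -> (-3,0) [heading=0, draw]
FD 2.4: (-3,0) -> (-0.6,0) [heading=0, draw]
LT 120: heading 0 -> 120
REPEAT 5 [
  -- iteration 1/5 --
  LT 60: heading 120 -> 180
  RT 83: heading 180 -> 97
  -- iteration 2/5 --
  LT 60: heading 97 -> 157
  RT 83: heading 157 -> 74
  -- iteration 3/5 --
  LT 60: heading 74 -> 134
  RT 83: heading 134 -> 51
  -- iteration 4/5 --
  LT 60: heading 51 -> 111
  RT 83: heading 111 -> 28
  -- iteration 5/5 --
  LT 60: heading 28 -> 88
  RT 83: heading 88 -> 5
]
RT 120: heading 5 -> 245
RT 60: heading 245 -> 185
LT 60: heading 185 -> 245
FD 1.6: (-0.6,0) -> (-1.276,-1.45) [heading=245, draw]
PU: pen up
Final: pos=(-1.276,-1.45), heading=245, 4 segment(s) drawn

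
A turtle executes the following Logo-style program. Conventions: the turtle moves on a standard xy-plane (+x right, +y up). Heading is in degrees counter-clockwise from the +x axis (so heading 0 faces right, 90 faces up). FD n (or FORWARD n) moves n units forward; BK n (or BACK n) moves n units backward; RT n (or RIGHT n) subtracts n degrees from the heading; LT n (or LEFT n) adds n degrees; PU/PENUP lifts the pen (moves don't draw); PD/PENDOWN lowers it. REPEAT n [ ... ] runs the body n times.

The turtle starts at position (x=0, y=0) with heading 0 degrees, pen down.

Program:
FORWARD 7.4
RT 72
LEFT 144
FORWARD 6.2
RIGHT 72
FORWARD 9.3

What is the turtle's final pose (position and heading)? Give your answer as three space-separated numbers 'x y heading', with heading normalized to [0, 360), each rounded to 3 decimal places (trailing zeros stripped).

Answer: 18.616 5.897 0

Derivation:
Executing turtle program step by step:
Start: pos=(0,0), heading=0, pen down
FD 7.4: (0,0) -> (7.4,0) [heading=0, draw]
RT 72: heading 0 -> 288
LT 144: heading 288 -> 72
FD 6.2: (7.4,0) -> (9.316,5.897) [heading=72, draw]
RT 72: heading 72 -> 0
FD 9.3: (9.316,5.897) -> (18.616,5.897) [heading=0, draw]
Final: pos=(18.616,5.897), heading=0, 3 segment(s) drawn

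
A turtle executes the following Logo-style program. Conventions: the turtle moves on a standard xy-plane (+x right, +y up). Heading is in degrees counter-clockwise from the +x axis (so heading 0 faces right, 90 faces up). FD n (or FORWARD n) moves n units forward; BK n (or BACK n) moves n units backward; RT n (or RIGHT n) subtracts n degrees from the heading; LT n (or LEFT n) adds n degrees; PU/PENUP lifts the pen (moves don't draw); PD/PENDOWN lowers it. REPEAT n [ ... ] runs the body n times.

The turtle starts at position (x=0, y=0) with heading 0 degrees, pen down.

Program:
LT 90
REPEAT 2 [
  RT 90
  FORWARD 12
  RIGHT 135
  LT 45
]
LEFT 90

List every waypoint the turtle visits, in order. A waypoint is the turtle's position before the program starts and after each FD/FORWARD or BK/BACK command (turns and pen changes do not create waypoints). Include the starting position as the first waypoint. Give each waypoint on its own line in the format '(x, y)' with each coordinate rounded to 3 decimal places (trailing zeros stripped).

Executing turtle program step by step:
Start: pos=(0,0), heading=0, pen down
LT 90: heading 0 -> 90
REPEAT 2 [
  -- iteration 1/2 --
  RT 90: heading 90 -> 0
  FD 12: (0,0) -> (12,0) [heading=0, draw]
  RT 135: heading 0 -> 225
  LT 45: heading 225 -> 270
  -- iteration 2/2 --
  RT 90: heading 270 -> 180
  FD 12: (12,0) -> (0,0) [heading=180, draw]
  RT 135: heading 180 -> 45
  LT 45: heading 45 -> 90
]
LT 90: heading 90 -> 180
Final: pos=(0,0), heading=180, 2 segment(s) drawn
Waypoints (3 total):
(0, 0)
(12, 0)
(0, 0)

Answer: (0, 0)
(12, 0)
(0, 0)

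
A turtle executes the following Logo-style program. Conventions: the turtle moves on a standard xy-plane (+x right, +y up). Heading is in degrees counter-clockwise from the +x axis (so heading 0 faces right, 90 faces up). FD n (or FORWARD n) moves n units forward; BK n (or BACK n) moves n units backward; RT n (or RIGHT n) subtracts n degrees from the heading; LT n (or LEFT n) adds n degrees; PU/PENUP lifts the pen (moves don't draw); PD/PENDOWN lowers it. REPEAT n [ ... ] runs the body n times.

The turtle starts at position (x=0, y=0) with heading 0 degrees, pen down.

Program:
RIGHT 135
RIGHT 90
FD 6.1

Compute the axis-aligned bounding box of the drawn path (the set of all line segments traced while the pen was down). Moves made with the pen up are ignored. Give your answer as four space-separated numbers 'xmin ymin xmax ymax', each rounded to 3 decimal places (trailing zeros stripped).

Executing turtle program step by step:
Start: pos=(0,0), heading=0, pen down
RT 135: heading 0 -> 225
RT 90: heading 225 -> 135
FD 6.1: (0,0) -> (-4.313,4.313) [heading=135, draw]
Final: pos=(-4.313,4.313), heading=135, 1 segment(s) drawn

Segment endpoints: x in {-4.313, 0}, y in {0, 4.313}
xmin=-4.313, ymin=0, xmax=0, ymax=4.313

Answer: -4.313 0 0 4.313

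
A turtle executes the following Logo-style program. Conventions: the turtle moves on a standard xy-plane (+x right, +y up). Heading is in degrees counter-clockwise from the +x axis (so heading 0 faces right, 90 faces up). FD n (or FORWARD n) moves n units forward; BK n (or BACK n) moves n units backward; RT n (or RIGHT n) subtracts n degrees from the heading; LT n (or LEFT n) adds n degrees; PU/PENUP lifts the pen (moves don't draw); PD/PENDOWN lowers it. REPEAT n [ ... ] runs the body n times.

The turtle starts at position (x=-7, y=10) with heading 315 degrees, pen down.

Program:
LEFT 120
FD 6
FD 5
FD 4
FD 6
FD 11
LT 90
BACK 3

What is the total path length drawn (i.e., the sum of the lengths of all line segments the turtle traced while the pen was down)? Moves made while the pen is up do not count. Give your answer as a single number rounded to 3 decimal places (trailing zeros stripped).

Answer: 35

Derivation:
Executing turtle program step by step:
Start: pos=(-7,10), heading=315, pen down
LT 120: heading 315 -> 75
FD 6: (-7,10) -> (-5.447,15.796) [heading=75, draw]
FD 5: (-5.447,15.796) -> (-4.153,20.625) [heading=75, draw]
FD 4: (-4.153,20.625) -> (-3.118,24.489) [heading=75, draw]
FD 6: (-3.118,24.489) -> (-1.565,30.284) [heading=75, draw]
FD 11: (-1.565,30.284) -> (1.282,40.91) [heading=75, draw]
LT 90: heading 75 -> 165
BK 3: (1.282,40.91) -> (4.18,40.133) [heading=165, draw]
Final: pos=(4.18,40.133), heading=165, 6 segment(s) drawn

Segment lengths:
  seg 1: (-7,10) -> (-5.447,15.796), length = 6
  seg 2: (-5.447,15.796) -> (-4.153,20.625), length = 5
  seg 3: (-4.153,20.625) -> (-3.118,24.489), length = 4
  seg 4: (-3.118,24.489) -> (-1.565,30.284), length = 6
  seg 5: (-1.565,30.284) -> (1.282,40.91), length = 11
  seg 6: (1.282,40.91) -> (4.18,40.133), length = 3
Total = 35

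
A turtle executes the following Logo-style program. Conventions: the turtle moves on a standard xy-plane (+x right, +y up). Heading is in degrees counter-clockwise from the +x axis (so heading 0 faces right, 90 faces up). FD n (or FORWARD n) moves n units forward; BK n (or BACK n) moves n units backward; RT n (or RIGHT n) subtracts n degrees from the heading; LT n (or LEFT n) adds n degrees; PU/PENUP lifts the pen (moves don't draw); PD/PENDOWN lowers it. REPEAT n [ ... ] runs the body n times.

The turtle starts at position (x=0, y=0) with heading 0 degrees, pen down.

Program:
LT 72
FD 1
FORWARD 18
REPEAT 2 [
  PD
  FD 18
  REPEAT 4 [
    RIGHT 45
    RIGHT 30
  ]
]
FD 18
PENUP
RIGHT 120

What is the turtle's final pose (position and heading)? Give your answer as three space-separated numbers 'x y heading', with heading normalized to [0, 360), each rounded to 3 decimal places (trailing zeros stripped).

Executing turtle program step by step:
Start: pos=(0,0), heading=0, pen down
LT 72: heading 0 -> 72
FD 1: (0,0) -> (0.309,0.951) [heading=72, draw]
FD 18: (0.309,0.951) -> (5.871,18.07) [heading=72, draw]
REPEAT 2 [
  -- iteration 1/2 --
  PD: pen down
  FD 18: (5.871,18.07) -> (11.434,35.189) [heading=72, draw]
  REPEAT 4 [
    -- iteration 1/4 --
    RT 45: heading 72 -> 27
    RT 30: heading 27 -> 357
    -- iteration 2/4 --
    RT 45: heading 357 -> 312
    RT 30: heading 312 -> 282
    -- iteration 3/4 --
    RT 45: heading 282 -> 237
    RT 30: heading 237 -> 207
    -- iteration 4/4 --
    RT 45: heading 207 -> 162
    RT 30: heading 162 -> 132
  ]
  -- iteration 2/2 --
  PD: pen down
  FD 18: (11.434,35.189) -> (-0.611,48.566) [heading=132, draw]
  REPEAT 4 [
    -- iteration 1/4 --
    RT 45: heading 132 -> 87
    RT 30: heading 87 -> 57
    -- iteration 2/4 --
    RT 45: heading 57 -> 12
    RT 30: heading 12 -> 342
    -- iteration 3/4 --
    RT 45: heading 342 -> 297
    RT 30: heading 297 -> 267
    -- iteration 4/4 --
    RT 45: heading 267 -> 222
    RT 30: heading 222 -> 192
  ]
]
FD 18: (-0.611,48.566) -> (-18.217,44.823) [heading=192, draw]
PU: pen up
RT 120: heading 192 -> 72
Final: pos=(-18.217,44.823), heading=72, 5 segment(s) drawn

Answer: -18.217 44.823 72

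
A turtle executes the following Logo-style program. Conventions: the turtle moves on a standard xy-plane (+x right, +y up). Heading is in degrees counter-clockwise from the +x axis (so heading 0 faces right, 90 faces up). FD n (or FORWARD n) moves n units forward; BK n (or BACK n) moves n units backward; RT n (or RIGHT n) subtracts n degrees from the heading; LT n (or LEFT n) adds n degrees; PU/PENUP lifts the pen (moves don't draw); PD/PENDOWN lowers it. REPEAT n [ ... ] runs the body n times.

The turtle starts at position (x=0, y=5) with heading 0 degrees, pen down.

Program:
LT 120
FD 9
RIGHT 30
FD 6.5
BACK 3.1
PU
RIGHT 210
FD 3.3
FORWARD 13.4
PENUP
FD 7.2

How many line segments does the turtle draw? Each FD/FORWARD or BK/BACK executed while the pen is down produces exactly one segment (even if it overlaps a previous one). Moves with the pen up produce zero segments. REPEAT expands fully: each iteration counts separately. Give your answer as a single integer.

Executing turtle program step by step:
Start: pos=(0,5), heading=0, pen down
LT 120: heading 0 -> 120
FD 9: (0,5) -> (-4.5,12.794) [heading=120, draw]
RT 30: heading 120 -> 90
FD 6.5: (-4.5,12.794) -> (-4.5,19.294) [heading=90, draw]
BK 3.1: (-4.5,19.294) -> (-4.5,16.194) [heading=90, draw]
PU: pen up
RT 210: heading 90 -> 240
FD 3.3: (-4.5,16.194) -> (-6.15,13.336) [heading=240, move]
FD 13.4: (-6.15,13.336) -> (-12.85,1.732) [heading=240, move]
PU: pen up
FD 7.2: (-12.85,1.732) -> (-16.45,-4.504) [heading=240, move]
Final: pos=(-16.45,-4.504), heading=240, 3 segment(s) drawn
Segments drawn: 3

Answer: 3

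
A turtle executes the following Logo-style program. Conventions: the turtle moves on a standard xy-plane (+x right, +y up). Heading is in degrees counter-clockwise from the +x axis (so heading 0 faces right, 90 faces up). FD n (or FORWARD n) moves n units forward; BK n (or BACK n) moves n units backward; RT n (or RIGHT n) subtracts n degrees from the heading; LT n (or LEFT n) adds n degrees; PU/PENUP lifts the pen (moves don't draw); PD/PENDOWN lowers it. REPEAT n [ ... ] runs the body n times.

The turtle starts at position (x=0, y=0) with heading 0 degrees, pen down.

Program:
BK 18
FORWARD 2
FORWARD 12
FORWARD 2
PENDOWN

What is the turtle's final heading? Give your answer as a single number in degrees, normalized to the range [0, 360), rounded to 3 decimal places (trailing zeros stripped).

Answer: 0

Derivation:
Executing turtle program step by step:
Start: pos=(0,0), heading=0, pen down
BK 18: (0,0) -> (-18,0) [heading=0, draw]
FD 2: (-18,0) -> (-16,0) [heading=0, draw]
FD 12: (-16,0) -> (-4,0) [heading=0, draw]
FD 2: (-4,0) -> (-2,0) [heading=0, draw]
PD: pen down
Final: pos=(-2,0), heading=0, 4 segment(s) drawn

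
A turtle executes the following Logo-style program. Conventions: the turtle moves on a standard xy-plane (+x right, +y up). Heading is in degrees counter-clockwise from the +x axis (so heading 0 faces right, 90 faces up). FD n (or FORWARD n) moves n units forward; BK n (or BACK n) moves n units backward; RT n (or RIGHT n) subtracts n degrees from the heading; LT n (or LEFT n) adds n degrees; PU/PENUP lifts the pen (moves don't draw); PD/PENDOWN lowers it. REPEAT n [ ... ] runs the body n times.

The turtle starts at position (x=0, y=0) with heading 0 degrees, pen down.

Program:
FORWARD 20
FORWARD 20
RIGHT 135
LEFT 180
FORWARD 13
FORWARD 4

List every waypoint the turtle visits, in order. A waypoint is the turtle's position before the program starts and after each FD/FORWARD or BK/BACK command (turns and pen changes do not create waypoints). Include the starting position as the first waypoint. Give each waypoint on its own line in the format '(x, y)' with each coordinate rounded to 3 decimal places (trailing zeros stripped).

Executing turtle program step by step:
Start: pos=(0,0), heading=0, pen down
FD 20: (0,0) -> (20,0) [heading=0, draw]
FD 20: (20,0) -> (40,0) [heading=0, draw]
RT 135: heading 0 -> 225
LT 180: heading 225 -> 45
FD 13: (40,0) -> (49.192,9.192) [heading=45, draw]
FD 4: (49.192,9.192) -> (52.021,12.021) [heading=45, draw]
Final: pos=(52.021,12.021), heading=45, 4 segment(s) drawn
Waypoints (5 total):
(0, 0)
(20, 0)
(40, 0)
(49.192, 9.192)
(52.021, 12.021)

Answer: (0, 0)
(20, 0)
(40, 0)
(49.192, 9.192)
(52.021, 12.021)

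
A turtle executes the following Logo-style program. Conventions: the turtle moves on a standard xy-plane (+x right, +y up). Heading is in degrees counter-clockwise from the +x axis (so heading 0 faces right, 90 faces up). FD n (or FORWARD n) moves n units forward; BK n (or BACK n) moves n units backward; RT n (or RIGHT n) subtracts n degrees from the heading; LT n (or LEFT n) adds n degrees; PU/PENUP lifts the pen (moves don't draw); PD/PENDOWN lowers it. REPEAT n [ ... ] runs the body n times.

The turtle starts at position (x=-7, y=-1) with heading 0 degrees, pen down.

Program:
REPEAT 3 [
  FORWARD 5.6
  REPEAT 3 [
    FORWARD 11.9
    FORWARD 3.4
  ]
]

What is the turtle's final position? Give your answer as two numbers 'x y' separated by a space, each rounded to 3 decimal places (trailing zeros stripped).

Answer: 147.5 -1

Derivation:
Executing turtle program step by step:
Start: pos=(-7,-1), heading=0, pen down
REPEAT 3 [
  -- iteration 1/3 --
  FD 5.6: (-7,-1) -> (-1.4,-1) [heading=0, draw]
  REPEAT 3 [
    -- iteration 1/3 --
    FD 11.9: (-1.4,-1) -> (10.5,-1) [heading=0, draw]
    FD 3.4: (10.5,-1) -> (13.9,-1) [heading=0, draw]
    -- iteration 2/3 --
    FD 11.9: (13.9,-1) -> (25.8,-1) [heading=0, draw]
    FD 3.4: (25.8,-1) -> (29.2,-1) [heading=0, draw]
    -- iteration 3/3 --
    FD 11.9: (29.2,-1) -> (41.1,-1) [heading=0, draw]
    FD 3.4: (41.1,-1) -> (44.5,-1) [heading=0, draw]
  ]
  -- iteration 2/3 --
  FD 5.6: (44.5,-1) -> (50.1,-1) [heading=0, draw]
  REPEAT 3 [
    -- iteration 1/3 --
    FD 11.9: (50.1,-1) -> (62,-1) [heading=0, draw]
    FD 3.4: (62,-1) -> (65.4,-1) [heading=0, draw]
    -- iteration 2/3 --
    FD 11.9: (65.4,-1) -> (77.3,-1) [heading=0, draw]
    FD 3.4: (77.3,-1) -> (80.7,-1) [heading=0, draw]
    -- iteration 3/3 --
    FD 11.9: (80.7,-1) -> (92.6,-1) [heading=0, draw]
    FD 3.4: (92.6,-1) -> (96,-1) [heading=0, draw]
  ]
  -- iteration 3/3 --
  FD 5.6: (96,-1) -> (101.6,-1) [heading=0, draw]
  REPEAT 3 [
    -- iteration 1/3 --
    FD 11.9: (101.6,-1) -> (113.5,-1) [heading=0, draw]
    FD 3.4: (113.5,-1) -> (116.9,-1) [heading=0, draw]
    -- iteration 2/3 --
    FD 11.9: (116.9,-1) -> (128.8,-1) [heading=0, draw]
    FD 3.4: (128.8,-1) -> (132.2,-1) [heading=0, draw]
    -- iteration 3/3 --
    FD 11.9: (132.2,-1) -> (144.1,-1) [heading=0, draw]
    FD 3.4: (144.1,-1) -> (147.5,-1) [heading=0, draw]
  ]
]
Final: pos=(147.5,-1), heading=0, 21 segment(s) drawn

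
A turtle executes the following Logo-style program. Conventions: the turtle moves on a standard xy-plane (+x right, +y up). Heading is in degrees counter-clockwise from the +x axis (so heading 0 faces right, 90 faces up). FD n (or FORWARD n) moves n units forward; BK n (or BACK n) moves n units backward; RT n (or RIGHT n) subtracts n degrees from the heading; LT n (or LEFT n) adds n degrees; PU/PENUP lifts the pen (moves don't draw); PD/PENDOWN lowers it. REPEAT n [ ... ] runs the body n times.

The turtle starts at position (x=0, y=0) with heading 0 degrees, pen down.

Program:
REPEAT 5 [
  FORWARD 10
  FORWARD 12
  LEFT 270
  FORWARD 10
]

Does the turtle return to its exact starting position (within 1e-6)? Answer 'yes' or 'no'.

Answer: no

Derivation:
Executing turtle program step by step:
Start: pos=(0,0), heading=0, pen down
REPEAT 5 [
  -- iteration 1/5 --
  FD 10: (0,0) -> (10,0) [heading=0, draw]
  FD 12: (10,0) -> (22,0) [heading=0, draw]
  LT 270: heading 0 -> 270
  FD 10: (22,0) -> (22,-10) [heading=270, draw]
  -- iteration 2/5 --
  FD 10: (22,-10) -> (22,-20) [heading=270, draw]
  FD 12: (22,-20) -> (22,-32) [heading=270, draw]
  LT 270: heading 270 -> 180
  FD 10: (22,-32) -> (12,-32) [heading=180, draw]
  -- iteration 3/5 --
  FD 10: (12,-32) -> (2,-32) [heading=180, draw]
  FD 12: (2,-32) -> (-10,-32) [heading=180, draw]
  LT 270: heading 180 -> 90
  FD 10: (-10,-32) -> (-10,-22) [heading=90, draw]
  -- iteration 4/5 --
  FD 10: (-10,-22) -> (-10,-12) [heading=90, draw]
  FD 12: (-10,-12) -> (-10,0) [heading=90, draw]
  LT 270: heading 90 -> 0
  FD 10: (-10,0) -> (0,0) [heading=0, draw]
  -- iteration 5/5 --
  FD 10: (0,0) -> (10,0) [heading=0, draw]
  FD 12: (10,0) -> (22,0) [heading=0, draw]
  LT 270: heading 0 -> 270
  FD 10: (22,0) -> (22,-10) [heading=270, draw]
]
Final: pos=(22,-10), heading=270, 15 segment(s) drawn

Start position: (0, 0)
Final position: (22, -10)
Distance = 24.166; >= 1e-6 -> NOT closed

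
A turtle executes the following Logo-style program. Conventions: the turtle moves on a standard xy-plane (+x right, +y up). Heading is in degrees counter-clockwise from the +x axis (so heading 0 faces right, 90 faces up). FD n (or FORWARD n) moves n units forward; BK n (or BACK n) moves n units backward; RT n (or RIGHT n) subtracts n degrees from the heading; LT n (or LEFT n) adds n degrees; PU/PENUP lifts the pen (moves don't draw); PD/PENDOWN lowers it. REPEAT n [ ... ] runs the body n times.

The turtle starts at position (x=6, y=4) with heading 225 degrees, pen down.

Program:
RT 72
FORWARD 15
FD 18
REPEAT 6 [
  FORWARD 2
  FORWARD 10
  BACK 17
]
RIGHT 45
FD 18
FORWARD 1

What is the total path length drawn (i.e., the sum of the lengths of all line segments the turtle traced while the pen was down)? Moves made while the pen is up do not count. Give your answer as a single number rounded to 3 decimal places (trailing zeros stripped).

Answer: 226

Derivation:
Executing turtle program step by step:
Start: pos=(6,4), heading=225, pen down
RT 72: heading 225 -> 153
FD 15: (6,4) -> (-7.365,10.81) [heading=153, draw]
FD 18: (-7.365,10.81) -> (-23.403,18.982) [heading=153, draw]
REPEAT 6 [
  -- iteration 1/6 --
  FD 2: (-23.403,18.982) -> (-25.185,19.89) [heading=153, draw]
  FD 10: (-25.185,19.89) -> (-34.095,24.43) [heading=153, draw]
  BK 17: (-34.095,24.43) -> (-18.948,16.712) [heading=153, draw]
  -- iteration 2/6 --
  FD 2: (-18.948,16.712) -> (-20.73,17.62) [heading=153, draw]
  FD 10: (-20.73,17.62) -> (-29.64,22.16) [heading=153, draw]
  BK 17: (-29.64,22.16) -> (-14.493,14.442) [heading=153, draw]
  -- iteration 3/6 --
  FD 2: (-14.493,14.442) -> (-16.275,15.35) [heading=153, draw]
  FD 10: (-16.275,15.35) -> (-25.185,19.89) [heading=153, draw]
  BK 17: (-25.185,19.89) -> (-10.038,12.172) [heading=153, draw]
  -- iteration 4/6 --
  FD 2: (-10.038,12.172) -> (-11.82,13.08) [heading=153, draw]
  FD 10: (-11.82,13.08) -> (-20.73,17.62) [heading=153, draw]
  BK 17: (-20.73,17.62) -> (-5.583,9.902) [heading=153, draw]
  -- iteration 5/6 --
  FD 2: (-5.583,9.902) -> (-7.365,10.81) [heading=153, draw]
  FD 10: (-7.365,10.81) -> (-16.275,15.35) [heading=153, draw]
  BK 17: (-16.275,15.35) -> (-1.128,7.632) [heading=153, draw]
  -- iteration 6/6 --
  FD 2: (-1.128,7.632) -> (-2.91,8.54) [heading=153, draw]
  FD 10: (-2.91,8.54) -> (-11.82,13.08) [heading=153, draw]
  BK 17: (-11.82,13.08) -> (3.327,5.362) [heading=153, draw]
]
RT 45: heading 153 -> 108
FD 18: (3.327,5.362) -> (-2.235,22.481) [heading=108, draw]
FD 1: (-2.235,22.481) -> (-2.544,23.432) [heading=108, draw]
Final: pos=(-2.544,23.432), heading=108, 22 segment(s) drawn

Segment lengths:
  seg 1: (6,4) -> (-7.365,10.81), length = 15
  seg 2: (-7.365,10.81) -> (-23.403,18.982), length = 18
  seg 3: (-23.403,18.982) -> (-25.185,19.89), length = 2
  seg 4: (-25.185,19.89) -> (-34.095,24.43), length = 10
  seg 5: (-34.095,24.43) -> (-18.948,16.712), length = 17
  seg 6: (-18.948,16.712) -> (-20.73,17.62), length = 2
  seg 7: (-20.73,17.62) -> (-29.64,22.16), length = 10
  seg 8: (-29.64,22.16) -> (-14.493,14.442), length = 17
  seg 9: (-14.493,14.442) -> (-16.275,15.35), length = 2
  seg 10: (-16.275,15.35) -> (-25.185,19.89), length = 10
  seg 11: (-25.185,19.89) -> (-10.038,12.172), length = 17
  seg 12: (-10.038,12.172) -> (-11.82,13.08), length = 2
  seg 13: (-11.82,13.08) -> (-20.73,17.62), length = 10
  seg 14: (-20.73,17.62) -> (-5.583,9.902), length = 17
  seg 15: (-5.583,9.902) -> (-7.365,10.81), length = 2
  seg 16: (-7.365,10.81) -> (-16.275,15.35), length = 10
  seg 17: (-16.275,15.35) -> (-1.128,7.632), length = 17
  seg 18: (-1.128,7.632) -> (-2.91,8.54), length = 2
  seg 19: (-2.91,8.54) -> (-11.82,13.08), length = 10
  seg 20: (-11.82,13.08) -> (3.327,5.362), length = 17
  seg 21: (3.327,5.362) -> (-2.235,22.481), length = 18
  seg 22: (-2.235,22.481) -> (-2.544,23.432), length = 1
Total = 226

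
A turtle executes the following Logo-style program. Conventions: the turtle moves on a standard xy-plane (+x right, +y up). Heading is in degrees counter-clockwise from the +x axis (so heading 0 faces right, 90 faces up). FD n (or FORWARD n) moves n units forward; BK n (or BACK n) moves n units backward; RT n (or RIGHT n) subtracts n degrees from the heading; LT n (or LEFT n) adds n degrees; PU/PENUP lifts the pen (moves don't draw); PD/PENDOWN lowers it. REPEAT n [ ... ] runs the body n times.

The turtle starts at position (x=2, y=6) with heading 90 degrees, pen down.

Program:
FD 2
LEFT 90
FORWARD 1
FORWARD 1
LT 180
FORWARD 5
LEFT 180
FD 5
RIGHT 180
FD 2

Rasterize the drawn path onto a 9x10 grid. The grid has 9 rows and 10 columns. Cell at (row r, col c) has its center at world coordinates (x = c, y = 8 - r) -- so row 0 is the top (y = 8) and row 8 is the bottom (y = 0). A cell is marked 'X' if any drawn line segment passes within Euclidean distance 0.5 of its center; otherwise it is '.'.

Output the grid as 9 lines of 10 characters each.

Segment 0: (2,6) -> (2,8)
Segment 1: (2,8) -> (1,8)
Segment 2: (1,8) -> (0,8)
Segment 3: (0,8) -> (5,8)
Segment 4: (5,8) -> (0,8)
Segment 5: (0,8) -> (2,8)

Answer: XXXXXX....
..X.......
..X.......
..........
..........
..........
..........
..........
..........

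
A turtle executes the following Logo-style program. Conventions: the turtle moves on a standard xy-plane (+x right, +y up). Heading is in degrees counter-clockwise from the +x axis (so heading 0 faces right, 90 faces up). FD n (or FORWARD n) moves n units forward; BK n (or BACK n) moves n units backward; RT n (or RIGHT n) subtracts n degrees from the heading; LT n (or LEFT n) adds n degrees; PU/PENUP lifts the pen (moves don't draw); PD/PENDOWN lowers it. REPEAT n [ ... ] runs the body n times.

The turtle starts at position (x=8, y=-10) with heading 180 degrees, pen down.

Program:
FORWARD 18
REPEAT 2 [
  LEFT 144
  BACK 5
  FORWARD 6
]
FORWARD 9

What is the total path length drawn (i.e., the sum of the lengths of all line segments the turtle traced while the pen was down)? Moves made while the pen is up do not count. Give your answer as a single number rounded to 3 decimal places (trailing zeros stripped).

Executing turtle program step by step:
Start: pos=(8,-10), heading=180, pen down
FD 18: (8,-10) -> (-10,-10) [heading=180, draw]
REPEAT 2 [
  -- iteration 1/2 --
  LT 144: heading 180 -> 324
  BK 5: (-10,-10) -> (-14.045,-7.061) [heading=324, draw]
  FD 6: (-14.045,-7.061) -> (-9.191,-10.588) [heading=324, draw]
  -- iteration 2/2 --
  LT 144: heading 324 -> 108
  BK 5: (-9.191,-10.588) -> (-7.646,-15.343) [heading=108, draw]
  FD 6: (-7.646,-15.343) -> (-9.5,-9.637) [heading=108, draw]
]
FD 9: (-9.5,-9.637) -> (-12.281,-1.077) [heading=108, draw]
Final: pos=(-12.281,-1.077), heading=108, 6 segment(s) drawn

Segment lengths:
  seg 1: (8,-10) -> (-10,-10), length = 18
  seg 2: (-10,-10) -> (-14.045,-7.061), length = 5
  seg 3: (-14.045,-7.061) -> (-9.191,-10.588), length = 6
  seg 4: (-9.191,-10.588) -> (-7.646,-15.343), length = 5
  seg 5: (-7.646,-15.343) -> (-9.5,-9.637), length = 6
  seg 6: (-9.5,-9.637) -> (-12.281,-1.077), length = 9
Total = 49

Answer: 49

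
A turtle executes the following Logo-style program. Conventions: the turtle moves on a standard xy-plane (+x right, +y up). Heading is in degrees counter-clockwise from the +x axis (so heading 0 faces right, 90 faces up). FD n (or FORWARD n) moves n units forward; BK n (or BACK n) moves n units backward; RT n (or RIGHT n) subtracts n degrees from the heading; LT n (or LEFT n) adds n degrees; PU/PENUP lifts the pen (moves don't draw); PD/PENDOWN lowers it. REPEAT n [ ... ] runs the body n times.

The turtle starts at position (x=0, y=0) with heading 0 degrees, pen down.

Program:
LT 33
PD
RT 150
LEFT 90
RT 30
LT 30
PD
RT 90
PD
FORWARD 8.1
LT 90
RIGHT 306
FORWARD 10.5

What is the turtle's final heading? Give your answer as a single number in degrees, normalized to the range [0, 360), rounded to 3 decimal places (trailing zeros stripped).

Answer: 27

Derivation:
Executing turtle program step by step:
Start: pos=(0,0), heading=0, pen down
LT 33: heading 0 -> 33
PD: pen down
RT 150: heading 33 -> 243
LT 90: heading 243 -> 333
RT 30: heading 333 -> 303
LT 30: heading 303 -> 333
PD: pen down
RT 90: heading 333 -> 243
PD: pen down
FD 8.1: (0,0) -> (-3.677,-7.217) [heading=243, draw]
LT 90: heading 243 -> 333
RT 306: heading 333 -> 27
FD 10.5: (-3.677,-7.217) -> (5.678,-2.45) [heading=27, draw]
Final: pos=(5.678,-2.45), heading=27, 2 segment(s) drawn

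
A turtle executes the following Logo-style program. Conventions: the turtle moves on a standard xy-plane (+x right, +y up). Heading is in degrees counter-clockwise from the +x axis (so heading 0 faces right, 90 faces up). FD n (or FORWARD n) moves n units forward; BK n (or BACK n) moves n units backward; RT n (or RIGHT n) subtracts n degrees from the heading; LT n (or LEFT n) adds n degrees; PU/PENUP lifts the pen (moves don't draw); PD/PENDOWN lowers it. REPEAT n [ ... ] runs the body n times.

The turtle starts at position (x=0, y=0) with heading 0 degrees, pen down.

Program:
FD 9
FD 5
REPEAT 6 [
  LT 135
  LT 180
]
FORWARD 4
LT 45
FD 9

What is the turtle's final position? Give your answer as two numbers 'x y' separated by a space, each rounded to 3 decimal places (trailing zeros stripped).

Answer: 7.636 10.364

Derivation:
Executing turtle program step by step:
Start: pos=(0,0), heading=0, pen down
FD 9: (0,0) -> (9,0) [heading=0, draw]
FD 5: (9,0) -> (14,0) [heading=0, draw]
REPEAT 6 [
  -- iteration 1/6 --
  LT 135: heading 0 -> 135
  LT 180: heading 135 -> 315
  -- iteration 2/6 --
  LT 135: heading 315 -> 90
  LT 180: heading 90 -> 270
  -- iteration 3/6 --
  LT 135: heading 270 -> 45
  LT 180: heading 45 -> 225
  -- iteration 4/6 --
  LT 135: heading 225 -> 0
  LT 180: heading 0 -> 180
  -- iteration 5/6 --
  LT 135: heading 180 -> 315
  LT 180: heading 315 -> 135
  -- iteration 6/6 --
  LT 135: heading 135 -> 270
  LT 180: heading 270 -> 90
]
FD 4: (14,0) -> (14,4) [heading=90, draw]
LT 45: heading 90 -> 135
FD 9: (14,4) -> (7.636,10.364) [heading=135, draw]
Final: pos=(7.636,10.364), heading=135, 4 segment(s) drawn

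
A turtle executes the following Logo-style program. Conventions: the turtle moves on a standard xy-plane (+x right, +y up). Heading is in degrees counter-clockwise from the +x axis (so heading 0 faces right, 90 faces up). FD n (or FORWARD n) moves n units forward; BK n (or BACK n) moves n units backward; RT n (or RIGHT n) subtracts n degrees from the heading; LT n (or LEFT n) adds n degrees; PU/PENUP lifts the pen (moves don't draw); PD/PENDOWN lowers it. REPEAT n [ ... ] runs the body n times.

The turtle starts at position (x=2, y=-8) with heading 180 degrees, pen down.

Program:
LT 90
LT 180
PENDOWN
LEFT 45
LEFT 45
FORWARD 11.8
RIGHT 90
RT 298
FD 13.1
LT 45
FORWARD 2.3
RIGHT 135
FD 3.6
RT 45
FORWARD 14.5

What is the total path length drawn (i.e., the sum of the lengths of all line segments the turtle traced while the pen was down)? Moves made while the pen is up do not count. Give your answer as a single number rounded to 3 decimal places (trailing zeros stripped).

Answer: 45.3

Derivation:
Executing turtle program step by step:
Start: pos=(2,-8), heading=180, pen down
LT 90: heading 180 -> 270
LT 180: heading 270 -> 90
PD: pen down
LT 45: heading 90 -> 135
LT 45: heading 135 -> 180
FD 11.8: (2,-8) -> (-9.8,-8) [heading=180, draw]
RT 90: heading 180 -> 90
RT 298: heading 90 -> 152
FD 13.1: (-9.8,-8) -> (-21.367,-1.85) [heading=152, draw]
LT 45: heading 152 -> 197
FD 2.3: (-21.367,-1.85) -> (-23.566,-2.522) [heading=197, draw]
RT 135: heading 197 -> 62
FD 3.6: (-23.566,-2.522) -> (-21.876,0.656) [heading=62, draw]
RT 45: heading 62 -> 17
FD 14.5: (-21.876,0.656) -> (-8.01,4.896) [heading=17, draw]
Final: pos=(-8.01,4.896), heading=17, 5 segment(s) drawn

Segment lengths:
  seg 1: (2,-8) -> (-9.8,-8), length = 11.8
  seg 2: (-9.8,-8) -> (-21.367,-1.85), length = 13.1
  seg 3: (-21.367,-1.85) -> (-23.566,-2.522), length = 2.3
  seg 4: (-23.566,-2.522) -> (-21.876,0.656), length = 3.6
  seg 5: (-21.876,0.656) -> (-8.01,4.896), length = 14.5
Total = 45.3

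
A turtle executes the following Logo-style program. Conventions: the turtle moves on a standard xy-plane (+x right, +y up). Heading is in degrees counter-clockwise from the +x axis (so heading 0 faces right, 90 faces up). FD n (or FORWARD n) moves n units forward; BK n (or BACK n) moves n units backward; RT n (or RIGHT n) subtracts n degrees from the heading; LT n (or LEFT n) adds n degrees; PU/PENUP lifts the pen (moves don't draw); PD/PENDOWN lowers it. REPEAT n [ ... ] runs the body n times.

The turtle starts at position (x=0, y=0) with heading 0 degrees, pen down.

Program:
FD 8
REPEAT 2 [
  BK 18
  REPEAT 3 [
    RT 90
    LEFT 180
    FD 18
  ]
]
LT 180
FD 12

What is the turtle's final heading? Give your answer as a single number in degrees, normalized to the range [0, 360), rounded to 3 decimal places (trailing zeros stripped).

Answer: 0

Derivation:
Executing turtle program step by step:
Start: pos=(0,0), heading=0, pen down
FD 8: (0,0) -> (8,0) [heading=0, draw]
REPEAT 2 [
  -- iteration 1/2 --
  BK 18: (8,0) -> (-10,0) [heading=0, draw]
  REPEAT 3 [
    -- iteration 1/3 --
    RT 90: heading 0 -> 270
    LT 180: heading 270 -> 90
    FD 18: (-10,0) -> (-10,18) [heading=90, draw]
    -- iteration 2/3 --
    RT 90: heading 90 -> 0
    LT 180: heading 0 -> 180
    FD 18: (-10,18) -> (-28,18) [heading=180, draw]
    -- iteration 3/3 --
    RT 90: heading 180 -> 90
    LT 180: heading 90 -> 270
    FD 18: (-28,18) -> (-28,0) [heading=270, draw]
  ]
  -- iteration 2/2 --
  BK 18: (-28,0) -> (-28,18) [heading=270, draw]
  REPEAT 3 [
    -- iteration 1/3 --
    RT 90: heading 270 -> 180
    LT 180: heading 180 -> 0
    FD 18: (-28,18) -> (-10,18) [heading=0, draw]
    -- iteration 2/3 --
    RT 90: heading 0 -> 270
    LT 180: heading 270 -> 90
    FD 18: (-10,18) -> (-10,36) [heading=90, draw]
    -- iteration 3/3 --
    RT 90: heading 90 -> 0
    LT 180: heading 0 -> 180
    FD 18: (-10,36) -> (-28,36) [heading=180, draw]
  ]
]
LT 180: heading 180 -> 0
FD 12: (-28,36) -> (-16,36) [heading=0, draw]
Final: pos=(-16,36), heading=0, 10 segment(s) drawn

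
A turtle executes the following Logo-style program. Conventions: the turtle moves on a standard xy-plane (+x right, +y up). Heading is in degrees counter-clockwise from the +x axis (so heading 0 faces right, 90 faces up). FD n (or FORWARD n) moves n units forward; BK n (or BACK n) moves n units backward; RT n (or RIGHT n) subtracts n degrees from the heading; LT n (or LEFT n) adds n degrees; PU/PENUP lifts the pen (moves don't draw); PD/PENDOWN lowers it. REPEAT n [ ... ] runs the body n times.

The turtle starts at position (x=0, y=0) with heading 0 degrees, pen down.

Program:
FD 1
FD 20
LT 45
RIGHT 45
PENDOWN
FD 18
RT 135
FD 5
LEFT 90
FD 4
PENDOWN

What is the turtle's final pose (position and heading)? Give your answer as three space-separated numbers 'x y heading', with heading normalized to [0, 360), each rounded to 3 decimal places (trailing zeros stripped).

Answer: 38.293 -6.364 315

Derivation:
Executing turtle program step by step:
Start: pos=(0,0), heading=0, pen down
FD 1: (0,0) -> (1,0) [heading=0, draw]
FD 20: (1,0) -> (21,0) [heading=0, draw]
LT 45: heading 0 -> 45
RT 45: heading 45 -> 0
PD: pen down
FD 18: (21,0) -> (39,0) [heading=0, draw]
RT 135: heading 0 -> 225
FD 5: (39,0) -> (35.464,-3.536) [heading=225, draw]
LT 90: heading 225 -> 315
FD 4: (35.464,-3.536) -> (38.293,-6.364) [heading=315, draw]
PD: pen down
Final: pos=(38.293,-6.364), heading=315, 5 segment(s) drawn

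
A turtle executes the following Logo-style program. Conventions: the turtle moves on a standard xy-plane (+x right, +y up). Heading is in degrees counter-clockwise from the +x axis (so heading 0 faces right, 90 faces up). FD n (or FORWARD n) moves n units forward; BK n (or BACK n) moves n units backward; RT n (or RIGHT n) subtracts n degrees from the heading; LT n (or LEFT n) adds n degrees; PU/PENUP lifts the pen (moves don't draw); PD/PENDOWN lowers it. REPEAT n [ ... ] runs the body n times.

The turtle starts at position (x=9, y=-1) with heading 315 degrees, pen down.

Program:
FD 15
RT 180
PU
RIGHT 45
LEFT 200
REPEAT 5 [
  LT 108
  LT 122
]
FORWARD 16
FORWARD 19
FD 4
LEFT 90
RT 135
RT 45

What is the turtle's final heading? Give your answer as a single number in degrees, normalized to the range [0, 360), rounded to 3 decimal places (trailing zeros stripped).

Executing turtle program step by step:
Start: pos=(9,-1), heading=315, pen down
FD 15: (9,-1) -> (19.607,-11.607) [heading=315, draw]
RT 180: heading 315 -> 135
PU: pen up
RT 45: heading 135 -> 90
LT 200: heading 90 -> 290
REPEAT 5 [
  -- iteration 1/5 --
  LT 108: heading 290 -> 38
  LT 122: heading 38 -> 160
  -- iteration 2/5 --
  LT 108: heading 160 -> 268
  LT 122: heading 268 -> 30
  -- iteration 3/5 --
  LT 108: heading 30 -> 138
  LT 122: heading 138 -> 260
  -- iteration 4/5 --
  LT 108: heading 260 -> 8
  LT 122: heading 8 -> 130
  -- iteration 5/5 --
  LT 108: heading 130 -> 238
  LT 122: heading 238 -> 0
]
FD 16: (19.607,-11.607) -> (35.607,-11.607) [heading=0, move]
FD 19: (35.607,-11.607) -> (54.607,-11.607) [heading=0, move]
FD 4: (54.607,-11.607) -> (58.607,-11.607) [heading=0, move]
LT 90: heading 0 -> 90
RT 135: heading 90 -> 315
RT 45: heading 315 -> 270
Final: pos=(58.607,-11.607), heading=270, 1 segment(s) drawn

Answer: 270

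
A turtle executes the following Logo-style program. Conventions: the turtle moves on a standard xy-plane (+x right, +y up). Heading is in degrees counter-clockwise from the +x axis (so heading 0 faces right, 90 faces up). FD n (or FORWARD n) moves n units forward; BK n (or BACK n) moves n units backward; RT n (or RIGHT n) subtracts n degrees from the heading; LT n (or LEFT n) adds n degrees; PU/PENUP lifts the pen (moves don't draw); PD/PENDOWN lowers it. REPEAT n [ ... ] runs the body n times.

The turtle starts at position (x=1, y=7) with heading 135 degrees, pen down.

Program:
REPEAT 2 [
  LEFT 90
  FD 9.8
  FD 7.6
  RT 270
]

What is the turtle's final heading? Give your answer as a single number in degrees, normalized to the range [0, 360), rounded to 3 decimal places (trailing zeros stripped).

Executing turtle program step by step:
Start: pos=(1,7), heading=135, pen down
REPEAT 2 [
  -- iteration 1/2 --
  LT 90: heading 135 -> 225
  FD 9.8: (1,7) -> (-5.93,0.07) [heading=225, draw]
  FD 7.6: (-5.93,0.07) -> (-11.304,-5.304) [heading=225, draw]
  RT 270: heading 225 -> 315
  -- iteration 2/2 --
  LT 90: heading 315 -> 45
  FD 9.8: (-11.304,-5.304) -> (-4.374,1.626) [heading=45, draw]
  FD 7.6: (-4.374,1.626) -> (1,7) [heading=45, draw]
  RT 270: heading 45 -> 135
]
Final: pos=(1,7), heading=135, 4 segment(s) drawn

Answer: 135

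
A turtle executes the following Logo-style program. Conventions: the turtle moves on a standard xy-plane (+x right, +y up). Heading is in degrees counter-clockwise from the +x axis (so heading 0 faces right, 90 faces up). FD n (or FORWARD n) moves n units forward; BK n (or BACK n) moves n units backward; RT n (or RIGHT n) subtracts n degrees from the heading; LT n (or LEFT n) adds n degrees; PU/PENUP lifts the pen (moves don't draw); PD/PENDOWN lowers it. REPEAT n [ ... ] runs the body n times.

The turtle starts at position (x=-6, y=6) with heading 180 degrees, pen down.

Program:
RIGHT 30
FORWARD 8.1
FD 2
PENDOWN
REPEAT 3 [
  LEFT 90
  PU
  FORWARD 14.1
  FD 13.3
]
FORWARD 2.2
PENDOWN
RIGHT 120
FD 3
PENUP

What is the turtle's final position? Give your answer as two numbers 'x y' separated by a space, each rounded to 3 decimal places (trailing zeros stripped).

Executing turtle program step by step:
Start: pos=(-6,6), heading=180, pen down
RT 30: heading 180 -> 150
FD 8.1: (-6,6) -> (-13.015,10.05) [heading=150, draw]
FD 2: (-13.015,10.05) -> (-14.747,11.05) [heading=150, draw]
PD: pen down
REPEAT 3 [
  -- iteration 1/3 --
  LT 90: heading 150 -> 240
  PU: pen up
  FD 14.1: (-14.747,11.05) -> (-21.797,-1.161) [heading=240, move]
  FD 13.3: (-21.797,-1.161) -> (-28.447,-12.679) [heading=240, move]
  -- iteration 2/3 --
  LT 90: heading 240 -> 330
  PU: pen up
  FD 14.1: (-28.447,-12.679) -> (-16.236,-19.729) [heading=330, move]
  FD 13.3: (-16.236,-19.729) -> (-4.718,-26.379) [heading=330, move]
  -- iteration 3/3 --
  LT 90: heading 330 -> 60
  PU: pen up
  FD 14.1: (-4.718,-26.379) -> (2.332,-14.168) [heading=60, move]
  FD 13.3: (2.332,-14.168) -> (8.982,-2.65) [heading=60, move]
]
FD 2.2: (8.982,-2.65) -> (10.082,-0.745) [heading=60, move]
PD: pen down
RT 120: heading 60 -> 300
FD 3: (10.082,-0.745) -> (11.582,-3.343) [heading=300, draw]
PU: pen up
Final: pos=(11.582,-3.343), heading=300, 3 segment(s) drawn

Answer: 11.582 -3.343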